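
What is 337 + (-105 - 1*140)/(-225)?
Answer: 15214/45 ≈ 338.09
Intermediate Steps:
337 + (-105 - 1*140)/(-225) = 337 + (-105 - 140)*(-1/225) = 337 - 245*(-1/225) = 337 + 49/45 = 15214/45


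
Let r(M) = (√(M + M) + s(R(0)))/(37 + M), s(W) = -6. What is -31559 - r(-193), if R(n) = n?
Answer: -820535/26 + I*√386/156 ≈ -31559.0 + 0.12594*I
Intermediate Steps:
r(M) = (-6 + √2*√M)/(37 + M) (r(M) = (√(M + M) - 6)/(37 + M) = (√(2*M) - 6)/(37 + M) = (√2*√M - 6)/(37 + M) = (-6 + √2*√M)/(37 + M))
-31559 - r(-193) = -31559 - (-6 + √2*√(-193))/(37 - 193) = -31559 - (-6 + √2*(I*√193))/(-156) = -31559 - (-1)*(-6 + I*√386)/156 = -31559 - (1/26 - I*√386/156) = -31559 + (-1/26 + I*√386/156) = -820535/26 + I*√386/156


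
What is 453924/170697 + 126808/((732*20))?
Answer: 1178799689/104125170 ≈ 11.321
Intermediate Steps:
453924/170697 + 126808/((732*20)) = 453924*(1/170697) + 126808/14640 = 151308/56899 + 126808*(1/14640) = 151308/56899 + 15851/1830 = 1178799689/104125170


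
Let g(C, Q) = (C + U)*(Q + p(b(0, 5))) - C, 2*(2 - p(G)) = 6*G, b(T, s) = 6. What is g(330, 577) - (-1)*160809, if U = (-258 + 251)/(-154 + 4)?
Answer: 17281759/50 ≈ 3.4564e+5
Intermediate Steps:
p(G) = 2 - 3*G
U = 7/150 (U = -7/(-150) = -7*(-1/150) = 7/150 ≈ 0.046667)
g(C, Q) = -C + (-16 + Q)*(7/150 + C) (g(C, Q) = (C + 7/150)*(Q + (2 - 3*6)) - C = (7/150 + C)*(Q + (2 - 18)) - C = (7/150 + C)*(Q - 16) - C = (7/150 + C)*(-16 + Q) - C = (-16 + Q)*(7/150 + C) - C = -C + (-16 + Q)*(7/150 + C))
g(330, 577) - (-1)*160809 = (-56/75 - 17*330 + (7/150)*577 + 330*577) - (-1)*160809 = (-56/75 - 5610 + 4039/150 + 190410) - 1*(-160809) = 9241309/50 + 160809 = 17281759/50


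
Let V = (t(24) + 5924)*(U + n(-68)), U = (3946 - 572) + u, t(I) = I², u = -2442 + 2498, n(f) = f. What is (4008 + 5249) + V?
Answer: 21862257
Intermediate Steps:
u = 56
U = 3430 (U = (3946 - 572) + 56 = 3374 + 56 = 3430)
V = 21853000 (V = (24² + 5924)*(3430 - 68) = (576 + 5924)*3362 = 6500*3362 = 21853000)
(4008 + 5249) + V = (4008 + 5249) + 21853000 = 9257 + 21853000 = 21862257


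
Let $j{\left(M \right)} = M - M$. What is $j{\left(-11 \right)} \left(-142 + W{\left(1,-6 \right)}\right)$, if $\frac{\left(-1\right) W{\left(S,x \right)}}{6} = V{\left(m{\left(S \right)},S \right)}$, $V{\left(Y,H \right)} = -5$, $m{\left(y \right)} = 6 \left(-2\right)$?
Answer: $0$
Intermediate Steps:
$m{\left(y \right)} = -12$
$j{\left(M \right)} = 0$
$W{\left(S,x \right)} = 30$ ($W{\left(S,x \right)} = \left(-6\right) \left(-5\right) = 30$)
$j{\left(-11 \right)} \left(-142 + W{\left(1,-6 \right)}\right) = 0 \left(-142 + 30\right) = 0 \left(-112\right) = 0$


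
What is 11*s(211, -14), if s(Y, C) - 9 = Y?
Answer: 2420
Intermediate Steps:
s(Y, C) = 9 + Y
11*s(211, -14) = 11*(9 + 211) = 11*220 = 2420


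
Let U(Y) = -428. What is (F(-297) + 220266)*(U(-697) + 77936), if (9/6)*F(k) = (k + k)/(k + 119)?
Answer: 1519456910976/89 ≈ 1.7073e+10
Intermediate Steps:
F(k) = 4*k/(3*(119 + k)) (F(k) = 2*((k + k)/(k + 119))/3 = 2*((2*k)/(119 + k))/3 = 2*(2*k/(119 + k))/3 = 4*k/(3*(119 + k)))
(F(-297) + 220266)*(U(-697) + 77936) = ((4/3)*(-297)/(119 - 297) + 220266)*(-428 + 77936) = ((4/3)*(-297)/(-178) + 220266)*77508 = ((4/3)*(-297)*(-1/178) + 220266)*77508 = (198/89 + 220266)*77508 = (19603872/89)*77508 = 1519456910976/89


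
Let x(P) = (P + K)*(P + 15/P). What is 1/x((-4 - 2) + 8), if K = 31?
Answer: 2/627 ≈ 0.0031898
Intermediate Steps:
x(P) = (31 + P)*(P + 15/P) (x(P) = (P + 31)*(P + 15/P) = (31 + P)*(P + 15/P))
1/x((-4 - 2) + 8) = 1/(15 + ((-4 - 2) + 8)**2 + 31*((-4 - 2) + 8) + 465/((-4 - 2) + 8)) = 1/(15 + (-6 + 8)**2 + 31*(-6 + 8) + 465/(-6 + 8)) = 1/(15 + 2**2 + 31*2 + 465/2) = 1/(15 + 4 + 62 + 465*(1/2)) = 1/(15 + 4 + 62 + 465/2) = 1/(627/2) = 2/627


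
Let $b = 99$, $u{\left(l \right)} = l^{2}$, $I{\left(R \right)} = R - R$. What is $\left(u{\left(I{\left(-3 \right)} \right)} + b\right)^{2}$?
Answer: $9801$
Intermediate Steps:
$I{\left(R \right)} = 0$
$\left(u{\left(I{\left(-3 \right)} \right)} + b\right)^{2} = \left(0^{2} + 99\right)^{2} = \left(0 + 99\right)^{2} = 99^{2} = 9801$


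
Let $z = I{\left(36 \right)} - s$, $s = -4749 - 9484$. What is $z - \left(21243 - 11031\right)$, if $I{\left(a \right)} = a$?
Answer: $4057$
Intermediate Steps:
$s = -14233$
$z = 14269$ ($z = 36 - -14233 = 36 + 14233 = 14269$)
$z - \left(21243 - 11031\right) = 14269 - \left(21243 - 11031\right) = 14269 - 10212 = 4057$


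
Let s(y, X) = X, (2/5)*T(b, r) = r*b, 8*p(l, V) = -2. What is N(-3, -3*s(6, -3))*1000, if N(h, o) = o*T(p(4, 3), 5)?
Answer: -28125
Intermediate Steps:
p(l, V) = -¼ (p(l, V) = (⅛)*(-2) = -¼)
T(b, r) = 5*b*r/2 (T(b, r) = 5*(r*b)/2 = 5*(b*r)/2 = 5*b*r/2)
N(h, o) = -25*o/8 (N(h, o) = o*((5/2)*(-¼)*5) = o*(-25/8) = -25*o/8)
N(-3, -3*s(6, -3))*1000 = -(-75)*(-3)/8*1000 = -25/8*9*1000 = -225/8*1000 = -28125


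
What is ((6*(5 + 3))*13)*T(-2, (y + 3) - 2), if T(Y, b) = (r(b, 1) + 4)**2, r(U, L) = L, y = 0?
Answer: 15600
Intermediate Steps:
T(Y, b) = 25 (T(Y, b) = (1 + 4)**2 = 5**2 = 25)
((6*(5 + 3))*13)*T(-2, (y + 3) - 2) = ((6*(5 + 3))*13)*25 = ((6*8)*13)*25 = (48*13)*25 = 624*25 = 15600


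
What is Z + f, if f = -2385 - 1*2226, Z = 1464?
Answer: -3147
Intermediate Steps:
f = -4611 (f = -2385 - 2226 = -4611)
Z + f = 1464 - 4611 = -3147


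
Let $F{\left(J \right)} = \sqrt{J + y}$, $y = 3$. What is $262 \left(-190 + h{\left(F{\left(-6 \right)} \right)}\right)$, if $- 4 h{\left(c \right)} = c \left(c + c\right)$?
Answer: $-49387$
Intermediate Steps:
$F{\left(J \right)} = \sqrt{3 + J}$ ($F{\left(J \right)} = \sqrt{J + 3} = \sqrt{3 + J}$)
$h{\left(c \right)} = - \frac{c^{2}}{2}$ ($h{\left(c \right)} = - \frac{c \left(c + c\right)}{4} = - \frac{c 2 c}{4} = - \frac{2 c^{2}}{4} = - \frac{c^{2}}{2}$)
$262 \left(-190 + h{\left(F{\left(-6 \right)} \right)}\right) = 262 \left(-190 - \frac{\left(\sqrt{3 - 6}\right)^{2}}{2}\right) = 262 \left(-190 - \frac{\left(\sqrt{-3}\right)^{2}}{2}\right) = 262 \left(-190 - \frac{\left(i \sqrt{3}\right)^{2}}{2}\right) = 262 \left(-190 - - \frac{3}{2}\right) = 262 \left(-190 + \frac{3}{2}\right) = 262 \left(- \frac{377}{2}\right) = -49387$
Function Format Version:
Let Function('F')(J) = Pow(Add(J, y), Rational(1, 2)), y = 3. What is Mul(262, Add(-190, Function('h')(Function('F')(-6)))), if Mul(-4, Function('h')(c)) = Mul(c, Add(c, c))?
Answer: -49387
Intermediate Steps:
Function('F')(J) = Pow(Add(3, J), Rational(1, 2)) (Function('F')(J) = Pow(Add(J, 3), Rational(1, 2)) = Pow(Add(3, J), Rational(1, 2)))
Function('h')(c) = Mul(Rational(-1, 2), Pow(c, 2)) (Function('h')(c) = Mul(Rational(-1, 4), Mul(c, Add(c, c))) = Mul(Rational(-1, 4), Mul(c, Mul(2, c))) = Mul(Rational(-1, 4), Mul(2, Pow(c, 2))) = Mul(Rational(-1, 2), Pow(c, 2)))
Mul(262, Add(-190, Function('h')(Function('F')(-6)))) = Mul(262, Add(-190, Mul(Rational(-1, 2), Pow(Pow(Add(3, -6), Rational(1, 2)), 2)))) = Mul(262, Add(-190, Mul(Rational(-1, 2), Pow(Pow(-3, Rational(1, 2)), 2)))) = Mul(262, Add(-190, Mul(Rational(-1, 2), Pow(Mul(I, Pow(3, Rational(1, 2))), 2)))) = Mul(262, Add(-190, Mul(Rational(-1, 2), -3))) = Mul(262, Add(-190, Rational(3, 2))) = Mul(262, Rational(-377, 2)) = -49387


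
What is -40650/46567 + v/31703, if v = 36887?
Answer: 428989979/1476313601 ≈ 0.29058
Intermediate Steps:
-40650/46567 + v/31703 = -40650/46567 + 36887/31703 = 428989979/1476313601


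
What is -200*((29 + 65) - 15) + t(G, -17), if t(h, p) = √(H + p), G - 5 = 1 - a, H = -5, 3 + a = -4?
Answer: -15800 + I*√22 ≈ -15800.0 + 4.6904*I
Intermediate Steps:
a = -7 (a = -3 - 4 = -7)
G = 13 (G = 5 + (1 - 1*(-7)) = 5 + (1 + 7) = 5 + 8 = 13)
t(h, p) = √(-5 + p)
-200*((29 + 65) - 15) + t(G, -17) = -200*((29 + 65) - 15) + √(-5 - 17) = -200*(94 - 15) + √(-22) = -200*79 + I*√22 = -15800 + I*√22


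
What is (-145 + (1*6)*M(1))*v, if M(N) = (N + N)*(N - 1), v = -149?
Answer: 21605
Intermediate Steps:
M(N) = 2*N*(-1 + N) (M(N) = (2*N)*(-1 + N) = 2*N*(-1 + N))
(-145 + (1*6)*M(1))*v = (-145 + (1*6)*(2*1*(-1 + 1)))*(-149) = (-145 + 6*(2*1*0))*(-149) = (-145 + 6*0)*(-149) = (-145 + 0)*(-149) = -145*(-149) = 21605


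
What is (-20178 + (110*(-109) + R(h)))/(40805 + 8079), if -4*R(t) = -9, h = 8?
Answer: -128663/195536 ≈ -0.65800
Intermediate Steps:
R(t) = 9/4 (R(t) = -1/4*(-9) = 9/4)
(-20178 + (110*(-109) + R(h)))/(40805 + 8079) = (-20178 + (110*(-109) + 9/4))/(40805 + 8079) = (-20178 + (-11990 + 9/4))/48884 = (-20178 - 47951/4)*(1/48884) = -128663/4*1/48884 = -128663/195536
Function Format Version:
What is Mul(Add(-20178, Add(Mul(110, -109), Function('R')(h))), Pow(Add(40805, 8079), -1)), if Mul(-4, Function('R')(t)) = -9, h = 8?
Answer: Rational(-128663, 195536) ≈ -0.65800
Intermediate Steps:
Function('R')(t) = Rational(9, 4) (Function('R')(t) = Mul(Rational(-1, 4), -9) = Rational(9, 4))
Mul(Add(-20178, Add(Mul(110, -109), Function('R')(h))), Pow(Add(40805, 8079), -1)) = Mul(Add(-20178, Add(Mul(110, -109), Rational(9, 4))), Pow(Add(40805, 8079), -1)) = Mul(Add(-20178, Add(-11990, Rational(9, 4))), Pow(48884, -1)) = Mul(Add(-20178, Rational(-47951, 4)), Rational(1, 48884)) = Mul(Rational(-128663, 4), Rational(1, 48884)) = Rational(-128663, 195536)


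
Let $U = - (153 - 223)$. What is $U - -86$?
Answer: $156$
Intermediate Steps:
$U = 70$ ($U = - (153 - 223) = \left(-1\right) \left(-70\right) = 70$)
$U - -86 = 70 - -86 = 70 + 86 = 156$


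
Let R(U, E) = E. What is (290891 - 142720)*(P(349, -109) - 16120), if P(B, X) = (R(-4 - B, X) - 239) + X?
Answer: -2456230667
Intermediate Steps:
P(B, X) = -239 + 2*X (P(B, X) = (X - 239) + X = (-239 + X) + X = -239 + 2*X)
(290891 - 142720)*(P(349, -109) - 16120) = (290891 - 142720)*((-239 + 2*(-109)) - 16120) = 148171*((-239 - 218) - 16120) = 148171*(-457 - 16120) = 148171*(-16577) = -2456230667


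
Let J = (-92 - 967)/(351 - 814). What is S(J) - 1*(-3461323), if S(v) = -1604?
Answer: 3459719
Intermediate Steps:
J = 1059/463 (J = -1059/(-463) = -1059*(-1/463) = 1059/463 ≈ 2.2873)
S(J) - 1*(-3461323) = -1604 - 1*(-3461323) = -1604 + 3461323 = 3459719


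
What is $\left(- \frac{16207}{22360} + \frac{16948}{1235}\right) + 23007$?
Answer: $\frac{39594397}{1720} \approx 23020.0$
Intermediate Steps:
$\left(- \frac{16207}{22360} + \frac{16948}{1235}\right) + 23007 = \left(\left(-16207\right) \frac{1}{22360} + 16948 \cdot \frac{1}{1235}\right) + 23007 = \left(- \frac{16207}{22360} + \frac{892}{65}\right) + 23007 = \frac{22357}{1720} + 23007 = \frac{39594397}{1720}$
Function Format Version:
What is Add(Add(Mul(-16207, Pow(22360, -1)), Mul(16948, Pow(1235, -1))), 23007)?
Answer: Rational(39594397, 1720) ≈ 23020.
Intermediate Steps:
Add(Add(Mul(-16207, Pow(22360, -1)), Mul(16948, Pow(1235, -1))), 23007) = Add(Add(Mul(-16207, Rational(1, 22360)), Mul(16948, Rational(1, 1235))), 23007) = Add(Add(Rational(-16207, 22360), Rational(892, 65)), 23007) = Add(Rational(22357, 1720), 23007) = Rational(39594397, 1720)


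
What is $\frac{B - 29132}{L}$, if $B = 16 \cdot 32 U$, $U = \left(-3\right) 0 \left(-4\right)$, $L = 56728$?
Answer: $- \frac{7283}{14182} \approx -0.51354$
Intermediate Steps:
$U = 0$ ($U = 0 \left(-4\right) = 0$)
$B = 0$ ($B = 16 \cdot 32 \cdot 0 = 512 \cdot 0 = 0$)
$\frac{B - 29132}{L} = \frac{0 - 29132}{56728} = \left(-29132\right) \frac{1}{56728} = - \frac{7283}{14182}$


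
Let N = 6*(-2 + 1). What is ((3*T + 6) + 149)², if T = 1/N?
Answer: 95481/4 ≈ 23870.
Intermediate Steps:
N = -6 (N = 6*(-1) = -6)
T = -⅙ (T = 1/(-6) = -⅙ ≈ -0.16667)
((3*T + 6) + 149)² = ((3*(-⅙) + 6) + 149)² = ((-½ + 6) + 149)² = (11/2 + 149)² = (309/2)² = 95481/4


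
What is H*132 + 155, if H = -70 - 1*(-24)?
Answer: -5917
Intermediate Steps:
H = -46 (H = -70 + 24 = -46)
H*132 + 155 = -46*132 + 155 = -6072 + 155 = -5917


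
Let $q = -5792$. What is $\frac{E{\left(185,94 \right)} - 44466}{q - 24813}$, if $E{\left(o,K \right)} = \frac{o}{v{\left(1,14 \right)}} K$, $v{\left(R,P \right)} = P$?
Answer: $\frac{302567}{214235} \approx 1.4123$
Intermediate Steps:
$E{\left(o,K \right)} = \frac{K o}{14}$ ($E{\left(o,K \right)} = \frac{o}{14} K = \frac{K o}{14}$)
$\frac{E{\left(185,94 \right)} - 44466}{q - 24813} = \frac{\frac{1}{14} \cdot 94 \cdot 185 - 44466}{-5792 - 24813} = \frac{\frac{8695}{7} - 44466}{-30605} = \left(- \frac{302567}{7}\right) \left(- \frac{1}{30605}\right) = \frac{302567}{214235}$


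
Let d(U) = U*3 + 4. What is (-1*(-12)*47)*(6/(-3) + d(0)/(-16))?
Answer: -1269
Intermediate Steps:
d(U) = 4 + 3*U (d(U) = 3*U + 4 = 4 + 3*U)
(-1*(-12)*47)*(6/(-3) + d(0)/(-16)) = (-1*(-12)*47)*(6/(-3) + (4 + 3*0)/(-16)) = (12*47)*(6*(-1/3) + (4 + 0)*(-1/16)) = 564*(-2 + 4*(-1/16)) = 564*(-2 - 1/4) = 564*(-9/4) = -1269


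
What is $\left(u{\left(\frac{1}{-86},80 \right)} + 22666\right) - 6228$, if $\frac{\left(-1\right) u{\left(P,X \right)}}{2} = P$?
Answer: $\frac{706835}{43} \approx 16438.0$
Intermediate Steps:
$u{\left(P,X \right)} = - 2 P$
$\left(u{\left(\frac{1}{-86},80 \right)} + 22666\right) - 6228 = \left(- \frac{2}{-86} + 22666\right) - 6228 = \left(\left(-2\right) \left(- \frac{1}{86}\right) + 22666\right) - 6228 = \left(\frac{1}{43} + 22666\right) - 6228 = \frac{974639}{43} - 6228 = \frac{706835}{43}$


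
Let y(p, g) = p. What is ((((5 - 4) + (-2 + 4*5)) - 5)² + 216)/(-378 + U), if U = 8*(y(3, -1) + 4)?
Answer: -206/161 ≈ -1.2795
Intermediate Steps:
U = 56 (U = 8*(3 + 4) = 8*7 = 56)
((((5 - 4) + (-2 + 4*5)) - 5)² + 216)/(-378 + U) = ((((5 - 4) + (-2 + 4*5)) - 5)² + 216)/(-378 + 56) = (((1 + (-2 + 20)) - 5)² + 216)/(-322) = (((1 + 18) - 5)² + 216)*(-1/322) = ((19 - 5)² + 216)*(-1/322) = (14² + 216)*(-1/322) = (196 + 216)*(-1/322) = 412*(-1/322) = -206/161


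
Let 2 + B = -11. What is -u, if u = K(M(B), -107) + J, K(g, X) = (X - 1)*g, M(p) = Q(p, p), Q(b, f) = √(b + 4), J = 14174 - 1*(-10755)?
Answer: -24929 + 324*I ≈ -24929.0 + 324.0*I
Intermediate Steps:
B = -13 (B = -2 - 11 = -13)
J = 24929 (J = 14174 + 10755 = 24929)
Q(b, f) = √(4 + b)
M(p) = √(4 + p)
K(g, X) = g*(-1 + X) (K(g, X) = (-1 + X)*g = g*(-1 + X))
u = 24929 - 324*I (u = √(4 - 13)*(-1 - 107) + 24929 = √(-9)*(-108) + 24929 = (3*I)*(-108) + 24929 = -324*I + 24929 = 24929 - 324*I ≈ 24929.0 - 324.0*I)
-u = -(24929 - 324*I) = -24929 + 324*I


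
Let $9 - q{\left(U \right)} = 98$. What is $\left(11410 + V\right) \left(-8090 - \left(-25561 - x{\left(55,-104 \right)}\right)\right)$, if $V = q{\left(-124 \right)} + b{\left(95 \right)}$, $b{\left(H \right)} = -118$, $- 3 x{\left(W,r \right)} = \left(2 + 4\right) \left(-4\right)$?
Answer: $195817237$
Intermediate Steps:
$x{\left(W,r \right)} = 8$ ($x{\left(W,r \right)} = - \frac{\left(2 + 4\right) \left(-4\right)}{3} = - \frac{6 \left(-4\right)}{3} = \left(- \frac{1}{3}\right) \left(-24\right) = 8$)
$q{\left(U \right)} = -89$ ($q{\left(U \right)} = 9 - 98 = -89$)
$V = -207$ ($V = -89 - 118 = -207$)
$\left(11410 + V\right) \left(-8090 - \left(-25561 - x{\left(55,-104 \right)}\right)\right) = \left(11410 - 207\right) \left(-8090 + \left(\left(8 + 5200\right) - -20361\right)\right) = 11203 \left(-8090 + \left(5208 + 20361\right)\right) = 11203 \left(-8090 + 25569\right) = 11203 \cdot 17479 = 195817237$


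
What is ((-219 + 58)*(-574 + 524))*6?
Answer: 48300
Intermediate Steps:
((-219 + 58)*(-574 + 524))*6 = -161*(-50)*6 = 8050*6 = 48300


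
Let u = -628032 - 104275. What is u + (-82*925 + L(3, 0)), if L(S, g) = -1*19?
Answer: -808176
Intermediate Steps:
L(S, g) = -19
u = -732307
u + (-82*925 + L(3, 0)) = -732307 + (-82*925 - 19) = -732307 + (-75850 - 19) = -732307 - 75869 = -808176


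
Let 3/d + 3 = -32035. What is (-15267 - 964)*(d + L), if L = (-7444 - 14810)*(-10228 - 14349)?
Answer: -284411811169057431/32038 ≈ -8.8773e+12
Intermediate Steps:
L = 546936558 (L = -22254*(-24577) = 546936558)
d = -3/32038 (d = 3/(-3 - 32035) = 3/(-32038) = 3*(-1/32038) = -3/32038 ≈ -9.3639e-5)
(-15267 - 964)*(d + L) = (-15267 - 964)*(-3/32038 + 546936558) = -16231*17522753445201/32038 = -284411811169057431/32038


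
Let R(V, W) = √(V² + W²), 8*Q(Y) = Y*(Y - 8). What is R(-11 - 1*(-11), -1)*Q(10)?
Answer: 5/2 ≈ 2.5000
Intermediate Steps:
Q(Y) = Y*(-8 + Y)/8 (Q(Y) = (Y*(Y - 8))/8 = (Y*(-8 + Y))/8 = Y*(-8 + Y)/8)
R(-11 - 1*(-11), -1)*Q(10) = √((-11 - 1*(-11))² + (-1)²)*((⅛)*10*(-8 + 10)) = √((-11 + 11)² + 1)*((⅛)*10*2) = √(0² + 1)*(5/2) = √(0 + 1)*(5/2) = √1*(5/2) = 1*(5/2) = 5/2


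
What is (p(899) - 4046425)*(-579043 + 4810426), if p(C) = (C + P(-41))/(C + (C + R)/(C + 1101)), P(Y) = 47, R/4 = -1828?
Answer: -30675497947728428925/1791587 ≈ -1.7122e+13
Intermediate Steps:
R = -7312 (R = 4*(-1828) = -7312)
p(C) = (47 + C)/(C + (-7312 + C)/(1101 + C)) (p(C) = (C + 47)/(C + (C - 7312)/(C + 1101)) = (47 + C)/(C + (-7312 + C)/(1101 + C)))
(p(899) - 4046425)*(-579043 + 4810426) = ((51747 + 899**2 + 1148*899)/(-7312 + 899**2 + 1102*899) - 4046425)*(-579043 + 4810426) = ((51747 + 808201 + 1032052)/(-7312 + 808201 + 990698) - 4046425)*4231383 = (1892000/1791587 - 4046425)*4231383 = -7249520534475/1791587*4231383 = -30675497947728428925/1791587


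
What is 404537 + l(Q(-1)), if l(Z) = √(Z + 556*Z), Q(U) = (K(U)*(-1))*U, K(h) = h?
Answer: 404537 + I*√557 ≈ 4.0454e+5 + 23.601*I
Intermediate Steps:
Q(U) = -U² (Q(U) = (U*(-1))*U = (-U)*U = -U²)
l(Z) = √557*√Z (l(Z) = √(557*Z) = √557*√Z)
404537 + l(Q(-1)) = 404537 + √557*√(-1*(-1)²) = 404537 + √557*√(-1*1) = 404537 + √557*√(-1) = 404537 + √557*I = 404537 + I*√557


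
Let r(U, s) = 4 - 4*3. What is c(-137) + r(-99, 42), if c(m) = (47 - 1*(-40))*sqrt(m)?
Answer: -8 + 87*I*sqrt(137) ≈ -8.0 + 1018.3*I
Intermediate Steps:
c(m) = 87*sqrt(m) (c(m) = (47 + 40)*sqrt(m) = 87*sqrt(m))
r(U, s) = -8 (r(U, s) = 4 - 12 = -8)
c(-137) + r(-99, 42) = 87*sqrt(-137) - 8 = 87*(I*sqrt(137)) - 8 = 87*I*sqrt(137) - 8 = -8 + 87*I*sqrt(137)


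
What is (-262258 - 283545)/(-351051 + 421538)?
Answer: -545803/70487 ≈ -7.7433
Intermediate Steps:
(-262258 - 283545)/(-351051 + 421538) = -545803/70487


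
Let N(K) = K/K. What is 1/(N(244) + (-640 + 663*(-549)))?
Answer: -1/364626 ≈ -2.7425e-6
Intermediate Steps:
N(K) = 1
1/(N(244) + (-640 + 663*(-549))) = 1/(1 + (-640 + 663*(-549))) = 1/(1 + (-640 - 363987)) = 1/(1 - 364627) = 1/(-364626) = -1/364626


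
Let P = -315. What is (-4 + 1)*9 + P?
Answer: -342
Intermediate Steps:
(-4 + 1)*9 + P = (-4 + 1)*9 - 315 = -3*9 - 315 = -27 - 315 = -342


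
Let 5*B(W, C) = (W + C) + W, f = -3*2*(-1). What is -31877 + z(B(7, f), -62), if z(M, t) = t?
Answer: -31939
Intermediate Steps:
f = 6 (f = -6*(-1) = 6)
B(W, C) = C/5 + 2*W/5 (B(W, C) = ((W + C) + W)/5 = ((C + W) + W)/5 = (C + 2*W)/5 = C/5 + 2*W/5)
-31877 + z(B(7, f), -62) = -31877 - 62 = -31939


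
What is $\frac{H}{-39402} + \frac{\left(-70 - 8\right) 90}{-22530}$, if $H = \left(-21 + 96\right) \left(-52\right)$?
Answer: $\frac{2024828}{4931817} \approx 0.41056$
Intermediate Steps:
$H = -3900$ ($H = 75 \left(-52\right) = -3900$)
$\frac{H}{-39402} + \frac{\left(-70 - 8\right) 90}{-22530} = - \frac{3900}{-39402} + \frac{\left(-70 - 8\right) 90}{-22530} = \left(-3900\right) \left(- \frac{1}{39402}\right) + \left(-78\right) 90 \left(- \frac{1}{22530}\right) = \frac{650}{6567} - - \frac{234}{751} = \frac{650}{6567} + \frac{234}{751} = \frac{2024828}{4931817}$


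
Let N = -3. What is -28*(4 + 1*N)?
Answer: -28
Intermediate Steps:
-28*(4 + 1*N) = -28*(4 + 1*(-3)) = -28*(4 - 3) = -28*1 = -28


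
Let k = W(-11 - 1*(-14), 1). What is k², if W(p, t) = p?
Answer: 9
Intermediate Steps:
k = 3 (k = -11 - 1*(-14) = -11 + 14 = 3)
k² = 3² = 9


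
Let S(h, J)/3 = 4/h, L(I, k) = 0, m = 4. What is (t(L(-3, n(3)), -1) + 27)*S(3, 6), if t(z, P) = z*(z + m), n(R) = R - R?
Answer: 108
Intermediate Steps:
n(R) = 0
t(z, P) = z*(4 + z) (t(z, P) = z*(z + 4) = z*(4 + z))
S(h, J) = 12/h (S(h, J) = 3*(4/h) = 12/h)
(t(L(-3, n(3)), -1) + 27)*S(3, 6) = (0*(4 + 0) + 27)*(12/3) = (0*4 + 27)*(12*(⅓)) = (0 + 27)*4 = 27*4 = 108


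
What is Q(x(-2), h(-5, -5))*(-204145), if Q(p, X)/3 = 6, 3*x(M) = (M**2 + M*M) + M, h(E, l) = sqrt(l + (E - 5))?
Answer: -3674610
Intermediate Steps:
h(E, l) = sqrt(-5 + E + l) (h(E, l) = sqrt(l + (-5 + E)) = sqrt(-5 + E + l))
x(M) = M/3 + 2*M**2/3 (x(M) = ((M**2 + M*M) + M)/3 = ((M**2 + M**2) + M)/3 = (2*M**2 + M)/3 = (M + 2*M**2)/3 = M/3 + 2*M**2/3)
Q(p, X) = 18 (Q(p, X) = 3*6 = 18)
Q(x(-2), h(-5, -5))*(-204145) = 18*(-204145) = -3674610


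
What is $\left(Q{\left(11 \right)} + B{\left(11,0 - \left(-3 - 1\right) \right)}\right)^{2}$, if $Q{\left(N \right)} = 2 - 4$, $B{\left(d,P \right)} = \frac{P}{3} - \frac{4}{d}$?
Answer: $\frac{1156}{1089} \approx 1.0615$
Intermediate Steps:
$B{\left(d,P \right)} = - \frac{4}{d} + \frac{P}{3}$ ($B{\left(d,P \right)} = P \frac{1}{3} - \frac{4}{d} = \frac{P}{3} - \frac{4}{d} = - \frac{4}{d} + \frac{P}{3}$)
$Q{\left(N \right)} = -2$
$\left(Q{\left(11 \right)} + B{\left(11,0 - \left(-3 - 1\right) \right)}\right)^{2} = \left(-2 + \left(- \frac{4}{11} + \frac{0 - \left(-3 - 1\right)}{3}\right)\right)^{2} = \left(-2 + \left(\left(-4\right) \frac{1}{11} + \frac{0 - \left(-3 - 1\right)}{3}\right)\right)^{2} = \left(-2 - \left(\frac{4}{11} - \frac{0 - -4}{3}\right)\right)^{2} = \left(-2 - \left(\frac{4}{11} - \frac{0 + 4}{3}\right)\right)^{2} = \left(-2 + \left(- \frac{4}{11} + \frac{1}{3} \cdot 4\right)\right)^{2} = \left(-2 + \left(- \frac{4}{11} + \frac{4}{3}\right)\right)^{2} = \left(-2 + \frac{32}{33}\right)^{2} = \left(- \frac{34}{33}\right)^{2} = \frac{1156}{1089}$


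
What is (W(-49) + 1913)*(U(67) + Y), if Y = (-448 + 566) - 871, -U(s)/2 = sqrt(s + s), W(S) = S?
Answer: -1403592 - 3728*sqrt(134) ≈ -1.4467e+6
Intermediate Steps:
U(s) = -2*sqrt(2)*sqrt(s) (U(s) = -2*sqrt(s + s) = -2*sqrt(2)*sqrt(s))
Y = -753 (Y = 118 - 871 = -753)
(W(-49) + 1913)*(U(67) + Y) = (-49 + 1913)*(-2*sqrt(2)*sqrt(67) - 753) = 1864*(-2*sqrt(134) - 753) = 1864*(-753 - 2*sqrt(134)) = -1403592 - 3728*sqrt(134)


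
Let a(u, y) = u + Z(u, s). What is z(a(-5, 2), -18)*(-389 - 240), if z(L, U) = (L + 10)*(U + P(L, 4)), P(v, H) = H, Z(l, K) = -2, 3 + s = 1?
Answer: 26418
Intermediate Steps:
s = -2 (s = -3 + 1 = -2)
a(u, y) = -2 + u (a(u, y) = u - 2 = -2 + u)
z(L, U) = (4 + U)*(10 + L) (z(L, U) = (L + 10)*(U + 4) = (10 + L)*(4 + U) = (4 + U)*(10 + L))
z(a(-5, 2), -18)*(-389 - 240) = (40 + 4*(-2 - 5) + 10*(-18) + (-2 - 5)*(-18))*(-389 - 240) = (40 + 4*(-7) - 180 - 7*(-18))*(-629) = (40 - 28 - 180 + 126)*(-629) = -42*(-629) = 26418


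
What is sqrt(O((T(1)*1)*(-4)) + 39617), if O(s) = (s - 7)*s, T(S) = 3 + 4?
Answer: sqrt(40597) ≈ 201.49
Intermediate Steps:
T(S) = 7
O(s) = s*(-7 + s) (O(s) = (-7 + s)*s = s*(-7 + s))
sqrt(O((T(1)*1)*(-4)) + 39617) = sqrt(((7*1)*(-4))*(-7 + (7*1)*(-4)) + 39617) = sqrt((7*(-4))*(-7 + 7*(-4)) + 39617) = sqrt(-28*(-7 - 28) + 39617) = sqrt(-28*(-35) + 39617) = sqrt(980 + 39617) = sqrt(40597)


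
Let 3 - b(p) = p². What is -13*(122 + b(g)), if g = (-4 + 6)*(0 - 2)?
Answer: -1417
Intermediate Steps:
g = -4 (g = 2*(-2) = -4)
b(p) = 3 - p²
-13*(122 + b(g)) = -13*(122 + (3 - 1*(-4)²)) = -13*(122 + (3 - 1*16)) = -13*(122 + (3 - 16)) = -13*(122 - 13) = -13*109 = -1417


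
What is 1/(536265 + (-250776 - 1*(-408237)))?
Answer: 1/693726 ≈ 1.4415e-6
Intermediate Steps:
1/(536265 + (-250776 - 1*(-408237))) = 1/(536265 + (-250776 + 408237)) = 1/(536265 + 157461) = 1/693726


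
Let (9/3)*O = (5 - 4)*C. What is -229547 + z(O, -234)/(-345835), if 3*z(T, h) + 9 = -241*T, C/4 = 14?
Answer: -714468467182/3112515 ≈ -2.2955e+5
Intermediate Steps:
C = 56 (C = 4*14 = 56)
O = 56/3 (O = ((5 - 4)*56)/3 = (1*56)/3 = (1/3)*56 = 56/3 ≈ 18.667)
z(T, h) = -3 - 241*T/3 (z(T, h) = -3 + (-241*T)/3 = -3 - 241*T/3)
-229547 + z(O, -234)/(-345835) = -229547 + (-3 - 241/3*56/3)/(-345835) = -229547 + (-3 - 13496/9)*(-1/345835) = -229547 - 13523/9*(-1/345835) = -229547 + 13523/3112515 = -714468467182/3112515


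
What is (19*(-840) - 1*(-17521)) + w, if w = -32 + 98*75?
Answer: 8879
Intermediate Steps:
w = 7318 (w = -32 + 7350 = 7318)
(19*(-840) - 1*(-17521)) + w = (19*(-840) - 1*(-17521)) + 7318 = (-15960 + 17521) + 7318 = 1561 + 7318 = 8879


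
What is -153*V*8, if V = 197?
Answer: -241128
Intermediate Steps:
-153*V*8 = -153*197*8 = -30141*8 = -241128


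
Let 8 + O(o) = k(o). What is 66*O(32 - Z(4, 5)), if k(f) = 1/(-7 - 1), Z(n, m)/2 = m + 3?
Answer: -2145/4 ≈ -536.25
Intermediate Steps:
Z(n, m) = 6 + 2*m (Z(n, m) = 2*(m + 3) = 2*(3 + m) = 6 + 2*m)
k(f) = -1/8 (k(f) = 1/(-8) = -1/8)
O(o) = -65/8 (O(o) = -8 - 1/8 = -65/8)
66*O(32 - Z(4, 5)) = 66*(-65/8) = -2145/4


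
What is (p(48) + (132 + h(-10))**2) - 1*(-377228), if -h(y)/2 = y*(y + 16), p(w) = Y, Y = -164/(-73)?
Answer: 32173600/73 ≈ 4.4073e+5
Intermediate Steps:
Y = 164/73 (Y = -164*(-1/73) = 164/73 ≈ 2.2466)
p(w) = 164/73
h(y) = -2*y*(16 + y) (h(y) = -2*y*(y + 16) = -2*y*(16 + y))
(p(48) + (132 + h(-10))**2) - 1*(-377228) = (164/73 + (132 - 2*(-10)*(16 - 10))**2) - 1*(-377228) = (164/73 + (132 - 2*(-10)*6)**2) + 377228 = (164/73 + (132 + 120)**2) + 377228 = (164/73 + 252**2) + 377228 = (164/73 + 63504) + 377228 = 4635956/73 + 377228 = 32173600/73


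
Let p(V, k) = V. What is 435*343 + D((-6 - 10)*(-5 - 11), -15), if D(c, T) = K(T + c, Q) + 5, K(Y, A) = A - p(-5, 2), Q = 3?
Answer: 149218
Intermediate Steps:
K(Y, A) = 5 + A (K(Y, A) = A - 1*(-5) = A + 5 = 5 + A)
D(c, T) = 13 (D(c, T) = (5 + 3) + 5 = 8 + 5 = 13)
435*343 + D((-6 - 10)*(-5 - 11), -15) = 435*343 + 13 = 149205 + 13 = 149218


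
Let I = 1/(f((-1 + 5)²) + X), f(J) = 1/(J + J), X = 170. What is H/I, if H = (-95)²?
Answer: 49105025/32 ≈ 1.5345e+6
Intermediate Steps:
f(J) = 1/(2*J)
H = 9025
I = 32/5441 (I = 1/(1/(2*((-1 + 5)²)) + 170) = 1/(1/(2*(4²)) + 170) = 1/((½)/16 + 170) = 1/((½)*(1/16) + 170) = 1/(1/32 + 170) = 1/(5441/32) = 32/5441 ≈ 0.0058813)
H/I = 9025/(32/5441) = 9025*(5441/32) = 49105025/32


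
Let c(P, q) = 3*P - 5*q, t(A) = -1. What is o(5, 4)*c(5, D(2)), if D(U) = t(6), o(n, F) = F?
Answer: 80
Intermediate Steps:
D(U) = -1
c(P, q) = -5*q + 3*P
o(5, 4)*c(5, D(2)) = 4*(-5*(-1) + 3*5) = 4*(5 + 15) = 4*20 = 80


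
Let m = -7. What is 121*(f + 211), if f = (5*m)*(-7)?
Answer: 55176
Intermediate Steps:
f = 245 (f = (5*(-7))*(-7) = -35*(-7) = 245)
121*(f + 211) = 121*(245 + 211) = 121*456 = 55176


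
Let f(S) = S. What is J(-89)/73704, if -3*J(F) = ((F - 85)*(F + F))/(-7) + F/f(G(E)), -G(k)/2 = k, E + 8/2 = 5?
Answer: 61321/3095568 ≈ 0.019809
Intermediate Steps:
E = 1 (E = -4 + 5 = 1)
G(k) = -2*k
J(F) = F/6 + 2*F*(-85 + F)/21 (J(F) = -(((F - 85)*(F + F))/(-7) + F/((-2*1)))/3 = -(((-85 + F)*(2*F))*(-1/7) + F/(-2))/3 = -((2*F*(-85 + F))*(-1/7) + F*(-1/2))/3 = -(-2*F*(-85 + F)/7 - F/2)/3 = -(-F/2 - 2*F*(-85 + F)/7)/3 = F/6 + 2*F*(-85 + F)/21)
J(-89)/73704 = ((1/42)*(-89)*(-333 + 4*(-89)))/73704 = ((1/42)*(-89)*(-333 - 356))*(1/73704) = ((1/42)*(-89)*(-689))*(1/73704) = (61321/42)*(1/73704) = 61321/3095568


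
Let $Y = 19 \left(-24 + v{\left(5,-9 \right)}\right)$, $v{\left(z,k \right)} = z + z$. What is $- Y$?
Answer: $266$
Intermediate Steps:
$v{\left(z,k \right)} = 2 z$
$Y = -266$ ($Y = 19 \left(-24 + 2 \cdot 5\right) = 19 \left(-24 + 10\right) = 19 \left(-14\right) = -266$)
$- Y = \left(-1\right) \left(-266\right) = 266$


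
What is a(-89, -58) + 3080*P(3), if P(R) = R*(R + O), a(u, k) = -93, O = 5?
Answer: 73827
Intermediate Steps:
P(R) = R*(5 + R) (P(R) = R*(R + 5) = R*(5 + R))
a(-89, -58) + 3080*P(3) = -93 + 3080*(3*(5 + 3)) = -93 + 3080*(3*8) = -93 + 3080*24 = -93 + 73920 = 73827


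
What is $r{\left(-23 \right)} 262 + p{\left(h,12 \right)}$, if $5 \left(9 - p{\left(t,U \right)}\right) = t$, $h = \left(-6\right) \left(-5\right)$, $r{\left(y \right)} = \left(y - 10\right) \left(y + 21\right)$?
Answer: $17295$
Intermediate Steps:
$r{\left(y \right)} = \left(-10 + y\right) \left(21 + y\right)$
$h = 30$
$p{\left(t,U \right)} = 9 - \frac{t}{5}$
$r{\left(-23 \right)} 262 + p{\left(h,12 \right)} = \left(-210 + \left(-23\right)^{2} + 11 \left(-23\right)\right) 262 + \left(9 - 6\right) = \left(-210 + 529 - 253\right) 262 + \left(9 - 6\right) = 66 \cdot 262 + 3 = 17292 + 3 = 17295$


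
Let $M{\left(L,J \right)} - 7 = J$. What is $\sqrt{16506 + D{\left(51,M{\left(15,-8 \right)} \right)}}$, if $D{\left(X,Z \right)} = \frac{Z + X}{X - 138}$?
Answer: $\frac{2 \sqrt{31232391}}{87} \approx 128.47$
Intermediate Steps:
$M{\left(L,J \right)} = 7 + J$
$D{\left(X,Z \right)} = \frac{X + Z}{-138 + X}$
$\sqrt{16506 + D{\left(51,M{\left(15,-8 \right)} \right)}} = \sqrt{16506 + \frac{51 + \left(7 - 8\right)}{-138 + 51}} = \sqrt{16506 + \frac{51 - 1}{-87}} = \sqrt{16506 - \frac{50}{87}} = \sqrt{\frac{1435972}{87}} = \frac{2 \sqrt{31232391}}{87}$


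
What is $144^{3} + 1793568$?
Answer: $4779552$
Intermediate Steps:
$144^{3} + 1793568 = 2985984 + 1793568 = 4779552$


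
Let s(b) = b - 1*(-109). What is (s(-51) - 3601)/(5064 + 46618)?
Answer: -3543/51682 ≈ -0.068554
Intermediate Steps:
s(b) = 109 + b (s(b) = b + 109 = 109 + b)
(s(-51) - 3601)/(5064 + 46618) = ((109 - 51) - 3601)/(5064 + 46618) = (58 - 3601)/51682 = -3543*1/51682 = -3543/51682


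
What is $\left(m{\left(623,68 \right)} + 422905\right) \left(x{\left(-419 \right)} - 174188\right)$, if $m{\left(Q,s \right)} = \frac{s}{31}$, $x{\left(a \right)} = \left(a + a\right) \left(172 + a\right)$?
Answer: $13870510134$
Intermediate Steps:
$x{\left(a \right)} = 2 a \left(172 + a\right)$
$m{\left(Q,s \right)} = \frac{s}{31}$ ($m{\left(Q,s \right)} = s \frac{1}{31} = \frac{s}{31}$)
$\left(m{\left(623,68 \right)} + 422905\right) \left(x{\left(-419 \right)} - 174188\right) = \left(\frac{1}{31} \cdot 68 + 422905\right) \left(2 \left(-419\right) \left(172 - 419\right) - 174188\right) = \left(\frac{68}{31} + 422905\right) \left(2 \left(-419\right) \left(-247\right) - 174188\right) = \frac{13110123 \left(206986 - 174188\right)}{31} = \frac{13110123}{31} \cdot 32798 = 13870510134$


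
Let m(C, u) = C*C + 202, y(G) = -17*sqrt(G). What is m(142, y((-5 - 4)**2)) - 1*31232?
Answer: -10866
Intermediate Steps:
m(C, u) = 202 + C**2 (m(C, u) = C**2 + 202 = 202 + C**2)
m(142, y((-5 - 4)**2)) - 1*31232 = (202 + 142**2) - 1*31232 = (202 + 20164) - 31232 = 20366 - 31232 = -10866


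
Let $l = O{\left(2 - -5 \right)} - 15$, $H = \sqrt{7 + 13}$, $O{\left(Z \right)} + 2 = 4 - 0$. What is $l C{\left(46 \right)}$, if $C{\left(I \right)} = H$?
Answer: $- 26 \sqrt{5} \approx -58.138$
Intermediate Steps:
$O{\left(Z \right)} = 2$ ($O{\left(Z \right)} = -2 + \left(4 - 0\right) = -2 + \left(4 + 0\right) = -2 + 4 = 2$)
$H = 2 \sqrt{5}$ ($H = \sqrt{20} = 2 \sqrt{5} \approx 4.4721$)
$l = -13$ ($l = 2 - 15 = -13$)
$C{\left(I \right)} = 2 \sqrt{5}$
$l C{\left(46 \right)} = - 13 \cdot 2 \sqrt{5} = - 26 \sqrt{5}$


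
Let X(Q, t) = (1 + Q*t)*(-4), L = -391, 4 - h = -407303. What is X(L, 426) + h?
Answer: 1073567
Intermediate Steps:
h = 407307 (h = 4 - 1*(-407303) = 4 + 407303 = 407307)
X(Q, t) = -4 - 4*Q*t
X(L, 426) + h = (-4 - 4*(-391)*426) + 407307 = (-4 + 666264) + 407307 = 666260 + 407307 = 1073567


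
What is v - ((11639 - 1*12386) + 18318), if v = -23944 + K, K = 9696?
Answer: -31819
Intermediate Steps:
v = -14248 (v = -23944 + 9696 = -14248)
v - ((11639 - 1*12386) + 18318) = -14248 - ((11639 - 1*12386) + 18318) = -14248 - ((11639 - 12386) + 18318) = -14248 - (-747 + 18318) = -14248 - 1*17571 = -14248 - 17571 = -31819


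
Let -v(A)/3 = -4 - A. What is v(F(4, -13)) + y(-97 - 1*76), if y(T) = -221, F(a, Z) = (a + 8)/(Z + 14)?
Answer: -173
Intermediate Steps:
F(a, Z) = (8 + a)/(14 + Z)
v(A) = 12 + 3*A (v(A) = -3*(-4 - A) = 12 + 3*A)
v(F(4, -13)) + y(-97 - 1*76) = (12 + 3*((8 + 4)/(14 - 13))) - 221 = (12 + 3*(12/1)) - 221 = (12 + 3*(1*12)) - 221 = (12 + 3*12) - 221 = (12 + 36) - 221 = 48 - 221 = -173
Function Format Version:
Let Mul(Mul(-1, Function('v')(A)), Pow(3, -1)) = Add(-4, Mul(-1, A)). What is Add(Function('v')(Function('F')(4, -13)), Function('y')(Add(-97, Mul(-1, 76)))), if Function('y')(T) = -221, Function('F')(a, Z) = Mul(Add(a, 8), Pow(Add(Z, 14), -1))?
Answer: -173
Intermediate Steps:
Function('F')(a, Z) = Mul(Pow(Add(14, Z), -1), Add(8, a)) (Function('F')(a, Z) = Mul(Add(8, a), Pow(Add(14, Z), -1)) = Mul(Pow(Add(14, Z), -1), Add(8, a)))
Function('v')(A) = Add(12, Mul(3, A)) (Function('v')(A) = Mul(-3, Add(-4, Mul(-1, A))) = Add(12, Mul(3, A)))
Add(Function('v')(Function('F')(4, -13)), Function('y')(Add(-97, Mul(-1, 76)))) = Add(Add(12, Mul(3, Mul(Pow(Add(14, -13), -1), Add(8, 4)))), -221) = Add(Add(12, Mul(3, Mul(Pow(1, -1), 12))), -221) = Add(Add(12, Mul(3, Mul(1, 12))), -221) = Add(Add(12, Mul(3, 12)), -221) = Add(Add(12, 36), -221) = Add(48, -221) = -173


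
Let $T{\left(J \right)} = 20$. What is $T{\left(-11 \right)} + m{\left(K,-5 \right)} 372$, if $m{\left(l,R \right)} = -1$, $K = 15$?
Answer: $-352$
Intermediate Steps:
$T{\left(-11 \right)} + m{\left(K,-5 \right)} 372 = 20 - 372 = -352$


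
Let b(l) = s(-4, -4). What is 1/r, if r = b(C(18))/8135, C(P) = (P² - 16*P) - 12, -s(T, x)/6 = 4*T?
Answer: 8135/96 ≈ 84.740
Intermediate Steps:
s(T, x) = -24*T
C(P) = -12 + P² - 16*P
b(l) = 96 (b(l) = -24*(-4) = 96)
r = 96/8135 ≈ 0.011801
1/r = 1/(96/8135) = 8135/96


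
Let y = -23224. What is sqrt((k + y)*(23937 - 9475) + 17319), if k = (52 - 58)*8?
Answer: I*sqrt(336542345) ≈ 18345.0*I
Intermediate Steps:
k = -48 (k = -6*8 = -48)
sqrt((k + y)*(23937 - 9475) + 17319) = sqrt((-48 - 23224)*(23937 - 9475) + 17319) = sqrt(-23272*14462 + 17319) = sqrt(-336559664 + 17319) = sqrt(-336542345) = I*sqrt(336542345)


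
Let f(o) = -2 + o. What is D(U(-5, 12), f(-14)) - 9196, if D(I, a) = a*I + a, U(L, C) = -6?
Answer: -9116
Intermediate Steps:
D(I, a) = a + I*a (D(I, a) = I*a + a = a + I*a)
D(U(-5, 12), f(-14)) - 9196 = (-2 - 14)*(1 - 6) - 9196 = -16*(-5) - 9196 = 80 - 9196 = -9116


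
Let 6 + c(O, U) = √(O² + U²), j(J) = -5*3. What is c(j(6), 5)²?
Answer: 286 - 60*√10 ≈ 96.263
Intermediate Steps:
j(J) = -15
c(O, U) = -6 + √(O² + U²)
c(j(6), 5)² = (-6 + √((-15)² + 5²))² = (-6 + √(225 + 25))² = (-6 + √250)² = (-6 + 5*√10)²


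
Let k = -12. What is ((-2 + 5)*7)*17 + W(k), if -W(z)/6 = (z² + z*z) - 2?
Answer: -1359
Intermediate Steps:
W(z) = 12 - 12*z² (W(z) = -6*((z² + z*z) - 2) = -6*((z² + z²) - 2) = -6*(2*z² - 2) = -6*(-2 + 2*z²) = 12 - 12*z²)
((-2 + 5)*7)*17 + W(k) = ((-2 + 5)*7)*17 + (12 - 12*(-12)²) = (3*7)*17 + (12 - 12*144) = 21*17 + (12 - 1728) = 357 - 1716 = -1359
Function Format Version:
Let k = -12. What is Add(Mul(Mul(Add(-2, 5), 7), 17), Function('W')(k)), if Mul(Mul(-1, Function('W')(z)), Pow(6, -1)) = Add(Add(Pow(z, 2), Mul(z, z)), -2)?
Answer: -1359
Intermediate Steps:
Function('W')(z) = Add(12, Mul(-12, Pow(z, 2))) (Function('W')(z) = Mul(-6, Add(Add(Pow(z, 2), Mul(z, z)), -2)) = Mul(-6, Add(Add(Pow(z, 2), Pow(z, 2)), -2)) = Mul(-6, Add(Mul(2, Pow(z, 2)), -2)) = Mul(-6, Add(-2, Mul(2, Pow(z, 2)))) = Add(12, Mul(-12, Pow(z, 2))))
Add(Mul(Mul(Add(-2, 5), 7), 17), Function('W')(k)) = Add(Mul(Mul(Add(-2, 5), 7), 17), Add(12, Mul(-12, Pow(-12, 2)))) = Add(Mul(Mul(3, 7), 17), Add(12, Mul(-12, 144))) = Add(Mul(21, 17), Add(12, -1728)) = Add(357, -1716) = -1359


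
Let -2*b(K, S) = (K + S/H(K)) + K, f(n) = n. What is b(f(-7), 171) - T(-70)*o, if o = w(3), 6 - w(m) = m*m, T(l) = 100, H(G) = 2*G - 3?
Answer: 10609/34 ≈ 312.03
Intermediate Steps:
H(G) = -3 + 2*G
w(m) = 6 - m² (w(m) = 6 - m*m = 6 - m²)
o = -3 (o = 6 - 1*3² = 6 - 1*9 = 6 - 9 = -3)
b(K, S) = -K - S/(2*(-3 + 2*K)) (b(K, S) = -((K + S/(-3 + 2*K)) + K)/2 = -(2*K + S/(-3 + 2*K))/2 = -K - S/(2*(-3 + 2*K)))
b(f(-7), 171) - T(-70)*o = (-1*171 - 4*(-7)² + 6*(-7))/(2*(-3 + 2*(-7))) - 100*(-3) = (-171 - 4*49 - 42)/(2*(-3 - 14)) - 1*(-300) = (½)*(-171 - 196 - 42)/(-17) + 300 = (½)*(-1/17)*(-409) + 300 = 409/34 + 300 = 10609/34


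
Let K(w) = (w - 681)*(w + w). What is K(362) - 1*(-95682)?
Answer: -135274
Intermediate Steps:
K(w) = 2*w*(-681 + w) (K(w) = (-681 + w)*(2*w) = 2*w*(-681 + w))
K(362) - 1*(-95682) = 2*362*(-681 + 362) - 1*(-95682) = 2*362*(-319) + 95682 = -230956 + 95682 = -135274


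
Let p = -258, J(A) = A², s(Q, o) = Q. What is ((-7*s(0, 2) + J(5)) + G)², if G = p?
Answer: 54289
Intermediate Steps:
G = -258
((-7*s(0, 2) + J(5)) + G)² = ((-7*0 + 5²) - 258)² = ((0 + 25) - 258)² = (25 - 258)² = (-233)² = 54289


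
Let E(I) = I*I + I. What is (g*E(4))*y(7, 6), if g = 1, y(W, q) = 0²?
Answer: 0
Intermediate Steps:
y(W, q) = 0
E(I) = I + I² (E(I) = I² + I = I + I²)
(g*E(4))*y(7, 6) = (1*(4*(1 + 4)))*0 = (1*(4*5))*0 = (1*20)*0 = 20*0 = 0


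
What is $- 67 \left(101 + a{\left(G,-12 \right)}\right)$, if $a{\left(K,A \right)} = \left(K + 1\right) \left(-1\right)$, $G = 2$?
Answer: $-6566$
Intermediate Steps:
$a{\left(K,A \right)} = -1 - K$ ($a{\left(K,A \right)} = \left(1 + K\right) \left(-1\right) = -1 - K$)
$- 67 \left(101 + a{\left(G,-12 \right)}\right) = - 67 \left(101 - 3\right) = \left(-67\right) 98 = -6566$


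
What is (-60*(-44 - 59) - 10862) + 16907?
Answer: 12225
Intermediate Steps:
(-60*(-44 - 59) - 10862) + 16907 = (-60*(-103) - 10862) + 16907 = (6180 - 10862) + 16907 = -4682 + 16907 = 12225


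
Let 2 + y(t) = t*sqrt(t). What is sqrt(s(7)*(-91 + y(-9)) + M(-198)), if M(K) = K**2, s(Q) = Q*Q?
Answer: sqrt(34647 - 1323*I) ≈ 186.17 - 3.553*I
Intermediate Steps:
s(Q) = Q**2
y(t) = -2 + t**(3/2) (y(t) = -2 + t*sqrt(t) = -2 + t**(3/2))
sqrt(s(7)*(-91 + y(-9)) + M(-198)) = sqrt(7**2*(-91 + (-2 + (-9)**(3/2))) + (-198)**2) = sqrt(49*(-91 + (-2 - 27*I)) + 39204) = sqrt(49*(-93 - 27*I) + 39204) = sqrt((-4557 - 1323*I) + 39204) = sqrt(34647 - 1323*I)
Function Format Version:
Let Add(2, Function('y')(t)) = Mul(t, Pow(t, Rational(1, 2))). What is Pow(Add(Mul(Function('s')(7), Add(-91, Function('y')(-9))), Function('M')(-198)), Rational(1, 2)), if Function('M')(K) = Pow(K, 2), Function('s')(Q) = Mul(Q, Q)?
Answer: Pow(Add(34647, Mul(-1323, I)), Rational(1, 2)) ≈ Add(186.17, Mul(-3.553, I))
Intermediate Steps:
Function('s')(Q) = Pow(Q, 2)
Function('y')(t) = Add(-2, Pow(t, Rational(3, 2))) (Function('y')(t) = Add(-2, Mul(t, Pow(t, Rational(1, 2)))) = Add(-2, Pow(t, Rational(3, 2))))
Pow(Add(Mul(Function('s')(7), Add(-91, Function('y')(-9))), Function('M')(-198)), Rational(1, 2)) = Pow(Add(Mul(Pow(7, 2), Add(-91, Add(-2, Pow(-9, Rational(3, 2))))), Pow(-198, 2)), Rational(1, 2)) = Pow(Add(Mul(49, Add(-91, Add(-2, Mul(-27, I)))), 39204), Rational(1, 2)) = Pow(Add(Mul(49, Add(-93, Mul(-27, I))), 39204), Rational(1, 2)) = Pow(Add(Add(-4557, Mul(-1323, I)), 39204), Rational(1, 2)) = Pow(Add(34647, Mul(-1323, I)), Rational(1, 2))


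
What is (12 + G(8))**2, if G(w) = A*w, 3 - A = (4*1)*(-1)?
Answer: 4624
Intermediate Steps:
A = 7 (A = 3 - 4*1*(-1) = 3 - 4*(-1) = 3 - 1*(-4) = 3 + 4 = 7)
G(w) = 7*w
(12 + G(8))**2 = (12 + 7*8)**2 = (12 + 56)**2 = 68**2 = 4624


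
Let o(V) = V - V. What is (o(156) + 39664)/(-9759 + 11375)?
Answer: 2479/101 ≈ 24.545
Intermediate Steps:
o(V) = 0
(o(156) + 39664)/(-9759 + 11375) = (0 + 39664)/(-9759 + 11375) = 39664/1616 = 39664*(1/1616) = 2479/101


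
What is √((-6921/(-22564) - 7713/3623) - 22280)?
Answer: I*√37227130584919974587/40874686 ≈ 149.27*I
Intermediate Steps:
√((-6921/(-22564) - 7713/3623) - 22280) = √((-6921*(-1/22564) - 7713*1/3623) - 22280) = √((6921/22564 - 7713/3623) - 22280) = √(-148961349/81749372 - 22280) = √(-1821524969509/81749372) = I*√37227130584919974587/40874686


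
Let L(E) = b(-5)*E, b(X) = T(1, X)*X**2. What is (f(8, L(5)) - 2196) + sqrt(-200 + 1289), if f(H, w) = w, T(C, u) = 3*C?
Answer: -1788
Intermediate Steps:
b(X) = 3*X**2 (b(X) = (3*1)*X**2 = 3*X**2)
L(E) = 75*E (L(E) = (3*(-5)**2)*E = (3*25)*E = 75*E)
(f(8, L(5)) - 2196) + sqrt(-200 + 1289) = (75*5 - 2196) + sqrt(-200 + 1289) = (375 - 2196) + sqrt(1089) = -1821 + 33 = -1788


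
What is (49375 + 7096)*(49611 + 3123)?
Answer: 2977941714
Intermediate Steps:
(49375 + 7096)*(49611 + 3123) = 56471*52734 = 2977941714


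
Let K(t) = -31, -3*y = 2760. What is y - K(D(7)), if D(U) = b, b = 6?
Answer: -889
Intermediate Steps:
D(U) = 6
y = -920 (y = -⅓*2760 = -920)
y - K(D(7)) = -920 - 1*(-31) = -920 + 31 = -889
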